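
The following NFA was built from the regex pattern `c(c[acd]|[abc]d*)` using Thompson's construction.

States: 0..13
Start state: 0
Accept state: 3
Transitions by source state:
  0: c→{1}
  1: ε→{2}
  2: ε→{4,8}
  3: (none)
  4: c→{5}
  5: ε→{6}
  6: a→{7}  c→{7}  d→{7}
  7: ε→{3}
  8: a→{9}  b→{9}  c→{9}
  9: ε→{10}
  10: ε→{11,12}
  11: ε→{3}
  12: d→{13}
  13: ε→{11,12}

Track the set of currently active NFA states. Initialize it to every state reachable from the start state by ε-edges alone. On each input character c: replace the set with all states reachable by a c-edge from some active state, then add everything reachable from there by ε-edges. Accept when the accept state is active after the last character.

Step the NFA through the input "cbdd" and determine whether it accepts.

start: ε-closure({0}) = {0}
'c' @ 1: {1,2,4,8}
'b' @ 2: {3,9,10,11,12}  (accept∈set)
'd' @ 3: {3,11,12,13}  (accept∈set)
'd' @ 4: {3,11,12,13}  (accept∈set)
final: {3,11,12,13}; accept 3 in set

Answer: ACCEPT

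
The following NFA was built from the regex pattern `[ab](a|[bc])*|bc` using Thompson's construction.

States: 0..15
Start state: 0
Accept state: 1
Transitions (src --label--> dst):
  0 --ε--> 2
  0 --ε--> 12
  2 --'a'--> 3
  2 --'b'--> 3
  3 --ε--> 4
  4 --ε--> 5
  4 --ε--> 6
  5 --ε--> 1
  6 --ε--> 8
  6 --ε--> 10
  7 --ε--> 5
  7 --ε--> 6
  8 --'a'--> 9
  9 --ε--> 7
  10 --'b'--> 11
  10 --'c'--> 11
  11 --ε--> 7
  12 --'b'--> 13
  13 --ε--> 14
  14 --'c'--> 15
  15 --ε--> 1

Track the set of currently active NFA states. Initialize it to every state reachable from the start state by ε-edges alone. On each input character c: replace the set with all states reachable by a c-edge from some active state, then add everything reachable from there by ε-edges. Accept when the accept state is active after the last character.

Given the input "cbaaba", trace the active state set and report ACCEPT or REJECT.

Answer: REJECT

Trace:
S₀ = ε-closure({0}) = {0,2,12}
'c' @ 1: {}  — state set empty
rest 'baaba' ignored (set empty)
after full input: {}  (accept=1 not in)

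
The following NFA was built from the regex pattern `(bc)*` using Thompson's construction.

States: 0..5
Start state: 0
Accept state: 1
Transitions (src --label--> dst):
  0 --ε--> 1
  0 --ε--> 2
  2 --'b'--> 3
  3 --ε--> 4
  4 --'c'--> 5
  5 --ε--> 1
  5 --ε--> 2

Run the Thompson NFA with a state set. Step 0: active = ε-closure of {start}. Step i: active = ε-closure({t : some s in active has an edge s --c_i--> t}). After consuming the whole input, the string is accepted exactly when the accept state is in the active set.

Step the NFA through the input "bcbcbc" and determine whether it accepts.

Answer: ACCEPT

Trace:
S₀ = ε-closure({0}) = {0,1,2}
'b' @ 1: {3,4}
'c' @ 2: {1,2,5}  ✓accept
'b' @ 3: {3,4}
'c' @ 4: {1,2,5}  ✓accept
'b' @ 5: {3,4}
'c' @ 6: {1,2,5}  ✓accept
after full input: {1,2,5}  (accept=1 in)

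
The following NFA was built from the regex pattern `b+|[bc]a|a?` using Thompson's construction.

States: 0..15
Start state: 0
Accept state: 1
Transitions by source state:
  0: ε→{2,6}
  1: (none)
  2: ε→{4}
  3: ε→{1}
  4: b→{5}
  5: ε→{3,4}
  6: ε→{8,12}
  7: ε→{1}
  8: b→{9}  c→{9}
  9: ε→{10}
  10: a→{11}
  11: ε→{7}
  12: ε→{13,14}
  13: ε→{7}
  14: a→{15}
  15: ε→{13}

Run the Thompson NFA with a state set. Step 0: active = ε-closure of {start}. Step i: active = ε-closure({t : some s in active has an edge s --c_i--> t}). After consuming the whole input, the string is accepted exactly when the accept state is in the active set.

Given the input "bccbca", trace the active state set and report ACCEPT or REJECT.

Answer: REJECT

Trace:
start: ε-closure({0}) = {0,1,2,4,6,7,8,12,13,14}
'b' @ 1: {1,3,4,5,9,10}  ✓accept
'c' @ 2: {}  — state set empty
rest 'cbca' ignored (set empty)
after full input: {}  (accept=1 not in)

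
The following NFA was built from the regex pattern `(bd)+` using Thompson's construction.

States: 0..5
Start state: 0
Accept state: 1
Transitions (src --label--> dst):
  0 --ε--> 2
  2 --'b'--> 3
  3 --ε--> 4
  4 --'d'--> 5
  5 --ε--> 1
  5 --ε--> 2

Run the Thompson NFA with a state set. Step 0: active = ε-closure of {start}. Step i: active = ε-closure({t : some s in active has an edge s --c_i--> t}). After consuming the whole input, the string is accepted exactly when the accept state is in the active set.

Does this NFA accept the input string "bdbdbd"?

Answer: ACCEPT

Derivation:
S₀ = ε-closure({0}) = {0,2}
'b' @ 1: {3,4}
'd' @ 2: {1,2,5}  [accepting]
'b' @ 3: {3,4}
'd' @ 4: {1,2,5}  [accepting]
'b' @ 5: {3,4}
'd' @ 6: {1,2,5}  [accepting]
end set {1,2,5} — state 1 in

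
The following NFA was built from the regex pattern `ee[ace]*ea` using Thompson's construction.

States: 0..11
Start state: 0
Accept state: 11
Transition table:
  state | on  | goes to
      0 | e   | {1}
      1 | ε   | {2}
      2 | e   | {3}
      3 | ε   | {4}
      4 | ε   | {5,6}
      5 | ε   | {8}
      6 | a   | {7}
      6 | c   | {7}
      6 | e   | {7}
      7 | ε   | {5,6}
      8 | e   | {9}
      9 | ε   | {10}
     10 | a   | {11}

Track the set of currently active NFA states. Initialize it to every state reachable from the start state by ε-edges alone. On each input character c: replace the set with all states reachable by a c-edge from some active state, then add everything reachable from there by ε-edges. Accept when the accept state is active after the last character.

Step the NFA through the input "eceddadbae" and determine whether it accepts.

S₀ = ε-closure({0}) = {0}
'e' @ 1: {1,2}
'c' @ 2: {}  — state set empty
rest 'eddadbae' ignored (set empty)
final: {}; accept 11 not in set

Answer: REJECT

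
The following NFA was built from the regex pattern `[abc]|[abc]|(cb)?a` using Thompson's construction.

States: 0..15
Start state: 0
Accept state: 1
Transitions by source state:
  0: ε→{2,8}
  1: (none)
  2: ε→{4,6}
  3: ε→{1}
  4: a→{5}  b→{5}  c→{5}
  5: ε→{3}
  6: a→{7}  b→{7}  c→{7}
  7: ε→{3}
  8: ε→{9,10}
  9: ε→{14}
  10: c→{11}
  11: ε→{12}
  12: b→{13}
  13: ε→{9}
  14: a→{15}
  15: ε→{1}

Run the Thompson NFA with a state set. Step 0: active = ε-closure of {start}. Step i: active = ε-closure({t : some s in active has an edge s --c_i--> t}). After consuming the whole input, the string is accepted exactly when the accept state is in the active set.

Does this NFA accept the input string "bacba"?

S₀ = ε-closure({0}) = {0,2,4,6,8,9,10,14}
'b' @ 1: {1,3,5,7}  ✓accept
'a' @ 2: {}  — dead — no transitions
rest 'cba' ignored (set empty)
final: {}; accept 1 not in set

Answer: REJECT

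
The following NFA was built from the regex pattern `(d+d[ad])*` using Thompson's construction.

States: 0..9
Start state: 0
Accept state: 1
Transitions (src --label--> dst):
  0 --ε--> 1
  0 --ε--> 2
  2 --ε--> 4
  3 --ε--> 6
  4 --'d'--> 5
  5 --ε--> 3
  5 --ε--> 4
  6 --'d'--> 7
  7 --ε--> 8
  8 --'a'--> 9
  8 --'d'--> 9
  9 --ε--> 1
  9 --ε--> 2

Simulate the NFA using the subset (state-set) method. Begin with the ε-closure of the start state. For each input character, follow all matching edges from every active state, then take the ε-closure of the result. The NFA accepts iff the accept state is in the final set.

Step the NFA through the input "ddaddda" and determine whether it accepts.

initial (ε-close {0}): {0,1,2,4}
'd' @ 1: {3,4,5,6}
'd' @ 2: {3,4,5,6,7,8}
'a' @ 3: {1,2,4,9}  [accepting]
'd' @ 4: {3,4,5,6}
'd' @ 5: {3,4,5,6,7,8}
'd' @ 6: {1,2,3,4,5,6,7,8,9}  [accepting]
'a' @ 7: {1,2,4,9}  [accepting]
final: {1,2,4,9}; accept 1 in set

Answer: ACCEPT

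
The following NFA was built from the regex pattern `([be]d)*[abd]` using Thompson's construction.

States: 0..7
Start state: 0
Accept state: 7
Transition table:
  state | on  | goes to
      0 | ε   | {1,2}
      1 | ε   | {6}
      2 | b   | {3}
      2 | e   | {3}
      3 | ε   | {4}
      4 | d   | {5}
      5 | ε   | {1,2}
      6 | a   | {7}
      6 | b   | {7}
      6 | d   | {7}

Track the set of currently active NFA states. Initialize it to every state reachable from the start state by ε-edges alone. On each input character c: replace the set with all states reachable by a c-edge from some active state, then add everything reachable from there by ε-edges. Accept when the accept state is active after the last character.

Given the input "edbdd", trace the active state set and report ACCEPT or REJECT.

Answer: ACCEPT

Steps:
start: ε-closure({0}) = {0,1,2,6}
'e' @ 1: {3,4}
'd' @ 2: {1,2,5,6}
'b' @ 3: {3,4,7}  ✓accept
'd' @ 4: {1,2,5,6}
'd' @ 5: {7}  ✓accept
after full input: {7}  (accept=7 in)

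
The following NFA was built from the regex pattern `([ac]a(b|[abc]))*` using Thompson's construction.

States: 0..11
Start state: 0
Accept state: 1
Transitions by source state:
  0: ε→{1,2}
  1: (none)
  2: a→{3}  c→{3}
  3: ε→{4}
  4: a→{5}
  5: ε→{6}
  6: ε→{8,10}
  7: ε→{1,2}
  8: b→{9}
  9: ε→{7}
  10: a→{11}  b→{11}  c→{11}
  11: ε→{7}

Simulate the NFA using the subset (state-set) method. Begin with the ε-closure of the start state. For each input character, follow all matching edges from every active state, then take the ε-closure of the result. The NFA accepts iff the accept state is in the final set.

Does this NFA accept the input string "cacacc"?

S₀ = ε-closure({0}) = {0,1,2}
'c' @ 1: {3,4}
'a' @ 2: {5,6,8,10}
'c' @ 3: {1,2,7,11}  [accepting]
'a' @ 4: {3,4}
'c' @ 5: {}  — dead — no transitions
rest 'c' ignored (set empty)
final: {}; accept 1 not in set

Answer: REJECT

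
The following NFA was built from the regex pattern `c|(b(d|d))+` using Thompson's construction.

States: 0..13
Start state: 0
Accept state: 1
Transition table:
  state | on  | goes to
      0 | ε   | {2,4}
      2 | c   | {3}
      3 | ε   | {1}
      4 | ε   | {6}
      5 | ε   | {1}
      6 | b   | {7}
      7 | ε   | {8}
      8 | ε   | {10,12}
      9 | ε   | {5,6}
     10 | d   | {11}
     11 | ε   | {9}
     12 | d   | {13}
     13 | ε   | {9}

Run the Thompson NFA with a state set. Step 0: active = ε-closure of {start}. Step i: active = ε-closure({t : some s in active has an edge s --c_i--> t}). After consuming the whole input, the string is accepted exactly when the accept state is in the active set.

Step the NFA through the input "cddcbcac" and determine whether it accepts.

initial (ε-close {0}): {0,2,4,6}
'c' @ 1: {1,3}  ✓accept
'd' @ 2: {}  — state set empty
rest 'dcbcac' ignored (set empty)
final: {}; accept 1 not in set

Answer: REJECT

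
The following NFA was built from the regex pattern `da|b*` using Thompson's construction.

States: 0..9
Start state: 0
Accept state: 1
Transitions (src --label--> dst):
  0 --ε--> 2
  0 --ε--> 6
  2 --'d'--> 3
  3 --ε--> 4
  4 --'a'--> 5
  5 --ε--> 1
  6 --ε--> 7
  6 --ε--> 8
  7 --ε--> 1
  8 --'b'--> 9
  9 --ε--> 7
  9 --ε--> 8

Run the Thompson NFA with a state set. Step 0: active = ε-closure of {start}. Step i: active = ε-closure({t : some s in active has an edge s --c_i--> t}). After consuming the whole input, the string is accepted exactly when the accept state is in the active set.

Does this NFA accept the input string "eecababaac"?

start: ε-closure({0}) = {0,1,2,6,7,8}
'e' @ 1: {}  — dead — no transitions
rest 'ecababaac' ignored (set empty)
end set {} — state 1 not in

Answer: REJECT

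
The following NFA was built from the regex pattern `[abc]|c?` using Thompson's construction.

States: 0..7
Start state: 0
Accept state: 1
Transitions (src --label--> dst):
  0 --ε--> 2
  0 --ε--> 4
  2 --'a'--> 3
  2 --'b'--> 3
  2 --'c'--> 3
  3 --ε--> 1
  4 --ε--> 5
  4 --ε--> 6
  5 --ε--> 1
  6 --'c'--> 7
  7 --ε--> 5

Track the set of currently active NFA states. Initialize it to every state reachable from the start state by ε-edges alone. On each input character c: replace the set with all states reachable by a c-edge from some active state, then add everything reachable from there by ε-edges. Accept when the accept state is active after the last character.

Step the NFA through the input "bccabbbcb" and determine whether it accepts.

S₀ = ε-closure({0}) = {0,1,2,4,5,6}
'b' @ 1: {1,3}  ✓accept
'c' @ 2: {}  — no active states
rest 'cabbbcb' ignored (set empty)
end set {} — state 1 not in

Answer: REJECT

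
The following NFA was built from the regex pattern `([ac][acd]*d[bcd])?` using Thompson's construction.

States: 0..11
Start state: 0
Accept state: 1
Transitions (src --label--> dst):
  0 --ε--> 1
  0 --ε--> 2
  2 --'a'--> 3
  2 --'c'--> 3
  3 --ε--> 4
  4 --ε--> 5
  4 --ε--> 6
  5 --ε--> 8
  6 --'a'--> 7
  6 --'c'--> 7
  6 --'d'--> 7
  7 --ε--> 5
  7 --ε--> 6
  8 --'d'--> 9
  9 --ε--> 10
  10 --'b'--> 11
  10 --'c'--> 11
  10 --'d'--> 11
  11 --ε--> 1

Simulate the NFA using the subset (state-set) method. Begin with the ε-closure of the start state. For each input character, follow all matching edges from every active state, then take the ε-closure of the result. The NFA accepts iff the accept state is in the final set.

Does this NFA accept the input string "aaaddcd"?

S₀ = ε-closure({0}) = {0,1,2}
'a' @ 1: {3,4,5,6,8}
'a' @ 2: {5,6,7,8}
'a' @ 3: {5,6,7,8}
'd' @ 4: {5,6,7,8,9,10}
'd' @ 5: {1,5,6,7,8,9,10,11}  ✓accept
'c' @ 6: {1,5,6,7,8,11}  ✓accept
'd' @ 7: {5,6,7,8,9,10}
end set {5,6,7,8,9,10} — state 1 not in

Answer: REJECT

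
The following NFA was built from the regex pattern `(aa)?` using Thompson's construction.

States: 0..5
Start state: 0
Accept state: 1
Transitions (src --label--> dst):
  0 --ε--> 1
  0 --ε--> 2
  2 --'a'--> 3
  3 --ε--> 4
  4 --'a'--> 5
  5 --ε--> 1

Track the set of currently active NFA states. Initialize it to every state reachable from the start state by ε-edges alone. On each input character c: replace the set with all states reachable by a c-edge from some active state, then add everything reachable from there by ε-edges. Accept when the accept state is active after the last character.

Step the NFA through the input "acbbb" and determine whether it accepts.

S₀ = ε-closure({0}) = {0,1,2}
'a' @ 1: {3,4}
'c' @ 2: {}  — no active states
rest 'bbb' ignored (set empty)
final: {}; accept 1 not in set

Answer: REJECT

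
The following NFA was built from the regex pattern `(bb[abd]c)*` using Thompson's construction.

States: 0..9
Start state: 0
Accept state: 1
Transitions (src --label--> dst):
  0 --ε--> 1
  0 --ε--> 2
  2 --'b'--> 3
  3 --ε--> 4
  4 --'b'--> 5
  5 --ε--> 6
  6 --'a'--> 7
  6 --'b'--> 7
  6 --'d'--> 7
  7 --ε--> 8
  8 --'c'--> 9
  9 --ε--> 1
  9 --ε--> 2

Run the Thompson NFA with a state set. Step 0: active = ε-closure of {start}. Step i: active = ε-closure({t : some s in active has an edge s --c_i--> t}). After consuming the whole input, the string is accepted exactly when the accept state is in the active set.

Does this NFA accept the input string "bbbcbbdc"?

Answer: ACCEPT

Trace:
initial (ε-close {0}): {0,1,2}
'b' @ 1: {3,4}
'b' @ 2: {5,6}
'b' @ 3: {7,8}
'c' @ 4: {1,2,9}  (accept∈set)
'b' @ 5: {3,4}
'b' @ 6: {5,6}
'd' @ 7: {7,8}
'c' @ 8: {1,2,9}  (accept∈set)
final: {1,2,9}; accept 1 in set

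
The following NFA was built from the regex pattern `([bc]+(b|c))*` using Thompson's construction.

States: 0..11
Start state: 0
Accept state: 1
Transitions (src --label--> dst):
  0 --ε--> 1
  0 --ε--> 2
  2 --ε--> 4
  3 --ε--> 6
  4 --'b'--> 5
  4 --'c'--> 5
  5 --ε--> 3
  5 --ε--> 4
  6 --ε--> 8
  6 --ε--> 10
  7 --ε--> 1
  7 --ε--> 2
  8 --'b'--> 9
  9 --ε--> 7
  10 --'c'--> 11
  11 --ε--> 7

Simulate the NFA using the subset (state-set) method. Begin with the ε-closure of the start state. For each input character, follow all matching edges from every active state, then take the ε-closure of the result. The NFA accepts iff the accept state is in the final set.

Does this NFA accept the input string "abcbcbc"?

start: ε-closure({0}) = {0,1,2,4}
'a' @ 1: {}  — dead — no transitions
rest 'bcbcbc' ignored (set empty)
final: {}; accept 1 not in set

Answer: REJECT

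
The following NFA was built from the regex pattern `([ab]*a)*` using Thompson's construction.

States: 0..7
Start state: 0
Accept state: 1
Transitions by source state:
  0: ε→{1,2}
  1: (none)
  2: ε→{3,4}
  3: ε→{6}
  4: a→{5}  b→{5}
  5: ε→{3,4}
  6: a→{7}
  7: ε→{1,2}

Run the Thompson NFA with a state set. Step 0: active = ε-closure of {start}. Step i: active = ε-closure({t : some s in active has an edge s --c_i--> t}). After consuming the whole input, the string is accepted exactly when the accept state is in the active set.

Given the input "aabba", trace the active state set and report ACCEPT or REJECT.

Answer: ACCEPT

Trace:
start: ε-closure({0}) = {0,1,2,3,4,6}
'a' @ 1: {1,2,3,4,5,6,7}  ✓accept
'a' @ 2: {1,2,3,4,5,6,7}  ✓accept
'b' @ 3: {3,4,5,6}
'b' @ 4: {3,4,5,6}
'a' @ 5: {1,2,3,4,5,6,7}  ✓accept
after full input: {1,2,3,4,5,6,7}  (accept=1 in)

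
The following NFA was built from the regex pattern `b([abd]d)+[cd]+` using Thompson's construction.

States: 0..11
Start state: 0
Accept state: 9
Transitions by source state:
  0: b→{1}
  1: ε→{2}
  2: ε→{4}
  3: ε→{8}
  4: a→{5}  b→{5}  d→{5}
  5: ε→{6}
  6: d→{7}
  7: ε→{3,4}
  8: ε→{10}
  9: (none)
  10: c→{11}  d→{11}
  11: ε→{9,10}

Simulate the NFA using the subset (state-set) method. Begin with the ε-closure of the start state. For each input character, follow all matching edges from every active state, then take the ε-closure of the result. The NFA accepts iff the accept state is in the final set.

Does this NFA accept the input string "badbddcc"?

Answer: ACCEPT

Trace:
initial (ε-close {0}): {0}
'b' @ 1: {1,2,4}
'a' @ 2: {5,6}
'd' @ 3: {3,4,7,8,10}
'b' @ 4: {5,6}
'd' @ 5: {3,4,7,8,10}
'd' @ 6: {5,6,9,10,11}  (accept∈set)
'c' @ 7: {9,10,11}  (accept∈set)
'c' @ 8: {9,10,11}  (accept∈set)
final: {9,10,11}; accept 9 in set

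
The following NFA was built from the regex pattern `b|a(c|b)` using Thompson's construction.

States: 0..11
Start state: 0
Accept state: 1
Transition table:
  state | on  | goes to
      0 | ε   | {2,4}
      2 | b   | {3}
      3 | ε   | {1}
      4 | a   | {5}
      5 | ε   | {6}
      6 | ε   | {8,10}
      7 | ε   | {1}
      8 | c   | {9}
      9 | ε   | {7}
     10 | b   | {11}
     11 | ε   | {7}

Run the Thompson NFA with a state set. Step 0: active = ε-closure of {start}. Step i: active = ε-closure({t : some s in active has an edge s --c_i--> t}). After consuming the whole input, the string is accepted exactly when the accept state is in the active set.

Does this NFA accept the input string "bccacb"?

initial (ε-close {0}): {0,2,4}
'b' @ 1: {1,3}  (accept∈set)
'c' @ 2: {}  — no active states
rest 'cacb' ignored (set empty)
final: {}; accept 1 not in set

Answer: REJECT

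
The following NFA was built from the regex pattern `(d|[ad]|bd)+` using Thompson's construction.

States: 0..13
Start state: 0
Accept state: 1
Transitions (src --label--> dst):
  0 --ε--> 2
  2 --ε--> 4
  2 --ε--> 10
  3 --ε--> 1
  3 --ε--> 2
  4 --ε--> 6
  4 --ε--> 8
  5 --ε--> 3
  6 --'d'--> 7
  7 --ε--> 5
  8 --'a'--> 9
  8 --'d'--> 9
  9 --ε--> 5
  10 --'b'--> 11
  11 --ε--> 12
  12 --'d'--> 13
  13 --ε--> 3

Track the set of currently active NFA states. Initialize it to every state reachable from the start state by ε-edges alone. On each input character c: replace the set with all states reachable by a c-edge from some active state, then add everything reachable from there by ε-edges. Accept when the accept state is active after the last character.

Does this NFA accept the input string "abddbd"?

S₀ = ε-closure({0}) = {0,2,4,6,8,10}
'a' @ 1: {1,2,3,4,5,6,8,9,10}  ✓accept
'b' @ 2: {11,12}
'd' @ 3: {1,2,3,4,6,8,10,13}  ✓accept
'd' @ 4: {1,2,3,4,5,6,7,8,9,10}  ✓accept
'b' @ 5: {11,12}
'd' @ 6: {1,2,3,4,6,8,10,13}  ✓accept
final: {1,2,3,4,6,8,10,13}; accept 1 in set

Answer: ACCEPT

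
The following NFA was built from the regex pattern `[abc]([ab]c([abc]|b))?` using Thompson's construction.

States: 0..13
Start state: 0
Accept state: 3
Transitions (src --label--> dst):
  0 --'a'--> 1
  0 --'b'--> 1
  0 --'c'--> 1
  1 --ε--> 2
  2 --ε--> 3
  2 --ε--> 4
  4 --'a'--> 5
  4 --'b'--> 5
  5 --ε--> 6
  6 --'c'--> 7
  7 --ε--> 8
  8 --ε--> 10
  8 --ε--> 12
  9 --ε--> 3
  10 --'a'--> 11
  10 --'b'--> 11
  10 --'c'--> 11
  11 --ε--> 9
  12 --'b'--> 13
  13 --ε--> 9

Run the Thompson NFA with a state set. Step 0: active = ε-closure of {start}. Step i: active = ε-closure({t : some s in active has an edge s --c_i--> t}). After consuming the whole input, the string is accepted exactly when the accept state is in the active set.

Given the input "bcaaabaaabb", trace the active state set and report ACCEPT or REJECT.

Answer: REJECT

Trace:
start: ε-closure({0}) = {0}
'b' @ 1: {1,2,3,4}  ✓accept
'c' @ 2: {}  — state set empty
rest 'aaabaaabb' ignored (set empty)
end set {} — state 3 not in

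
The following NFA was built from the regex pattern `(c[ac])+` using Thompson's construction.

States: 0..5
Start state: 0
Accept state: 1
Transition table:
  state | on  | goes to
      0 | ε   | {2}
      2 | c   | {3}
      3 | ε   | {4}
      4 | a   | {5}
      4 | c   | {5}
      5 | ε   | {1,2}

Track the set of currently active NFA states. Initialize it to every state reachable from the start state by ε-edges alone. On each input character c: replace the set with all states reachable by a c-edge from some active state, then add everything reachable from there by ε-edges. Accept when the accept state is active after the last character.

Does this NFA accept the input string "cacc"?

initial (ε-close {0}): {0,2}
'c' @ 1: {3,4}
'a' @ 2: {1,2,5}  [accepting]
'c' @ 3: {3,4}
'c' @ 4: {1,2,5}  [accepting]
final: {1,2,5}; accept 1 in set

Answer: ACCEPT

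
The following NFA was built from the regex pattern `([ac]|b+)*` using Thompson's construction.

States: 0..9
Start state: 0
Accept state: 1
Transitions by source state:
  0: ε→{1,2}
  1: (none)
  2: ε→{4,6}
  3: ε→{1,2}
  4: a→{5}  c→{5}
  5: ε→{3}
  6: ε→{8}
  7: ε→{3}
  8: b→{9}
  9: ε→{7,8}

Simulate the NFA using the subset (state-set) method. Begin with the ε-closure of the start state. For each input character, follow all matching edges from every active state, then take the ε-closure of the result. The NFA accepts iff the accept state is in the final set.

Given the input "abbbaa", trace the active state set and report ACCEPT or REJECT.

initial (ε-close {0}): {0,1,2,4,6,8}
'a' @ 1: {1,2,3,4,5,6,8}  (accept∈set)
'b' @ 2: {1,2,3,4,6,7,8,9}  (accept∈set)
'b' @ 3: {1,2,3,4,6,7,8,9}  (accept∈set)
'b' @ 4: {1,2,3,4,6,7,8,9}  (accept∈set)
'a' @ 5: {1,2,3,4,5,6,8}  (accept∈set)
'a' @ 6: {1,2,3,4,5,6,8}  (accept∈set)
after full input: {1,2,3,4,5,6,8}  (accept=1 in)

Answer: ACCEPT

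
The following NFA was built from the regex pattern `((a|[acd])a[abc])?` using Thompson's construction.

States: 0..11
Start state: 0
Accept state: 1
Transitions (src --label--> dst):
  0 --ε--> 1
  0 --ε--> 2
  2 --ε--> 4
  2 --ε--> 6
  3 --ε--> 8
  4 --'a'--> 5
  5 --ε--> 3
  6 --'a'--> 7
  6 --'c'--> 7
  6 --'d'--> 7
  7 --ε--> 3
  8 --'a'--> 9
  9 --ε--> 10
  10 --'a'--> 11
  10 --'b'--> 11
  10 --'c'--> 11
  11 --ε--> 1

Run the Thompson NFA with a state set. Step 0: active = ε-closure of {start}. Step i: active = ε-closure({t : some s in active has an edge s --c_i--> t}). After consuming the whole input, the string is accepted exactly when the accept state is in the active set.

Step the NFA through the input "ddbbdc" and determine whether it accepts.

start: ε-closure({0}) = {0,1,2,4,6}
'd' @ 1: {3,7,8}
'd' @ 2: {}  — no active states
rest 'bbdc' ignored (set empty)
end set {} — state 1 not in

Answer: REJECT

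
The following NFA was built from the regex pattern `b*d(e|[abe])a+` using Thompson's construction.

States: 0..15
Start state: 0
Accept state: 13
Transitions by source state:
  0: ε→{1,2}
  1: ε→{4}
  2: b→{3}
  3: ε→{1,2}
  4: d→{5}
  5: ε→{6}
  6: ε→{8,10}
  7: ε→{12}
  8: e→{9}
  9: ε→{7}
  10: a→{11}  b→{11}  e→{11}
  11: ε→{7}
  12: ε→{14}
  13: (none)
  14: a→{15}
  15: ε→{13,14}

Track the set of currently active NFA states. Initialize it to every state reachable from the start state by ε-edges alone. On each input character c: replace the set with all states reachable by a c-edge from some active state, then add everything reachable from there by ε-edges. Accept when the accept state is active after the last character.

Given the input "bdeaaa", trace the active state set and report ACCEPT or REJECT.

S₀ = ε-closure({0}) = {0,1,2,4}
'b' @ 1: {1,2,3,4}
'd' @ 2: {5,6,8,10}
'e' @ 3: {7,9,11,12,14}
'a' @ 4: {13,14,15}  [accepting]
'a' @ 5: {13,14,15}  [accepting]
'a' @ 6: {13,14,15}  [accepting]
end set {13,14,15} — state 13 in

Answer: ACCEPT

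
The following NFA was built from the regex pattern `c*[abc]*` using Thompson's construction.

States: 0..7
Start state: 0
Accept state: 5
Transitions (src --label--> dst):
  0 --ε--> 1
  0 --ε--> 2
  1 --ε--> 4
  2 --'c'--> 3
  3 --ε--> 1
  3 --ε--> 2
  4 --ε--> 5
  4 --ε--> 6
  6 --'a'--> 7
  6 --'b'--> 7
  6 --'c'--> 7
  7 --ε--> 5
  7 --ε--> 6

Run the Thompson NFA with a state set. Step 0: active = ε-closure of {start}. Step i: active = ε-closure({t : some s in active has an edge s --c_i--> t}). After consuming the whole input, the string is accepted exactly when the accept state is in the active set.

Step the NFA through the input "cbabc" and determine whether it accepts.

Answer: ACCEPT

Trace:
S₀ = ε-closure({0}) = {0,1,2,4,5,6}
'c' @ 1: {1,2,3,4,5,6,7}  (accept∈set)
'b' @ 2: {5,6,7}  (accept∈set)
'a' @ 3: {5,6,7}  (accept∈set)
'b' @ 4: {5,6,7}  (accept∈set)
'c' @ 5: {5,6,7}  (accept∈set)
after full input: {5,6,7}  (accept=5 in)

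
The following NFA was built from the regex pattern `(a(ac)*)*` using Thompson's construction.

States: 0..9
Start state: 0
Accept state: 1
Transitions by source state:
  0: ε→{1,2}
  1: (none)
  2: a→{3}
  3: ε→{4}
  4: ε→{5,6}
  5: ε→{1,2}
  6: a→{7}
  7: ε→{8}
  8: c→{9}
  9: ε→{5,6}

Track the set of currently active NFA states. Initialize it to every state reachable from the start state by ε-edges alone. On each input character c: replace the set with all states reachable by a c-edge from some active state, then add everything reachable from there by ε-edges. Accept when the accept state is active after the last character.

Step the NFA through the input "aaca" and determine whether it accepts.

Answer: ACCEPT

Derivation:
S₀ = ε-closure({0}) = {0,1,2}
'a' @ 1: {1,2,3,4,5,6}  [accepting]
'a' @ 2: {1,2,3,4,5,6,7,8}  [accepting]
'c' @ 3: {1,2,5,6,9}  [accepting]
'a' @ 4: {1,2,3,4,5,6,7,8}  [accepting]
final: {1,2,3,4,5,6,7,8}; accept 1 in set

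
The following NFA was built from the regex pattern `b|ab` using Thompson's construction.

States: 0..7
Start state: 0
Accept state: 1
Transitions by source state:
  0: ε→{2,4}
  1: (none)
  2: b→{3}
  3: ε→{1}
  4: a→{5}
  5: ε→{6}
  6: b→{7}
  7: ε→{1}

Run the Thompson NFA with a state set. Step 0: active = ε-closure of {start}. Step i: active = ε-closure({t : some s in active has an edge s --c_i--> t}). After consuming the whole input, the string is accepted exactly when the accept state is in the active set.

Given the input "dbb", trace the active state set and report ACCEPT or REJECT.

Answer: REJECT

Derivation:
S₀ = ε-closure({0}) = {0,2,4}
'd' @ 1: {}  — dead — no transitions
rest 'bb' ignored (set empty)
end set {} — state 1 not in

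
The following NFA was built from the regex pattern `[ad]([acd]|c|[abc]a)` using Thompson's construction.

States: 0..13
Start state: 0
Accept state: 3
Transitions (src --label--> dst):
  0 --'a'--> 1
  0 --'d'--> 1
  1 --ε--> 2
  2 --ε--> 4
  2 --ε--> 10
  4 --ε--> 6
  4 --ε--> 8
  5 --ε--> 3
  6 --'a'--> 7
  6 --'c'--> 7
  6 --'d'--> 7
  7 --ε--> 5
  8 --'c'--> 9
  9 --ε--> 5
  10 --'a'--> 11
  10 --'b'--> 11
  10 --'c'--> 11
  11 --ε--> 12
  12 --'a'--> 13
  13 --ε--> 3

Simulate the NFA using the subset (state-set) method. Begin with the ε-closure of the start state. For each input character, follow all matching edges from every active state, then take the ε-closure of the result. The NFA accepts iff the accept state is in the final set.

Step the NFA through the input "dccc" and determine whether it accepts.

start: ε-closure({0}) = {0}
'd' @ 1: {1,2,4,6,8,10}
'c' @ 2: {3,5,7,9,11,12}  (accept∈set)
'c' @ 3: {}  — state set empty
rest 'c' ignored (set empty)
after full input: {}  (accept=3 not in)

Answer: REJECT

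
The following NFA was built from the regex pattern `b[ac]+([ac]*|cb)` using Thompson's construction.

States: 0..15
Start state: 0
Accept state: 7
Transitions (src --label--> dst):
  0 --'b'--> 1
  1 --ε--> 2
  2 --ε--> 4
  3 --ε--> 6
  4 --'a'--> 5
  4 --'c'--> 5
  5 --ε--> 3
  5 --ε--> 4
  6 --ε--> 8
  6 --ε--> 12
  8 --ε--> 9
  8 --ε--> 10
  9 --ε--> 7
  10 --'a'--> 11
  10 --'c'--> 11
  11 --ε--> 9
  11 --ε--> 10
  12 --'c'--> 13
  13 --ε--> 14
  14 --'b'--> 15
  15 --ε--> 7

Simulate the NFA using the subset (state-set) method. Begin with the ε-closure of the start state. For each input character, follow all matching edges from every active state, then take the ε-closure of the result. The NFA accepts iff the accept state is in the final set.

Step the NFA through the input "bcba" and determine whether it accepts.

initial (ε-close {0}): {0}
'b' @ 1: {1,2,4}
'c' @ 2: {3,4,5,6,7,8,9,10,12}  (accept∈set)
'b' @ 3: {}  — state set empty
rest 'a' ignored (set empty)
after full input: {}  (accept=7 not in)

Answer: REJECT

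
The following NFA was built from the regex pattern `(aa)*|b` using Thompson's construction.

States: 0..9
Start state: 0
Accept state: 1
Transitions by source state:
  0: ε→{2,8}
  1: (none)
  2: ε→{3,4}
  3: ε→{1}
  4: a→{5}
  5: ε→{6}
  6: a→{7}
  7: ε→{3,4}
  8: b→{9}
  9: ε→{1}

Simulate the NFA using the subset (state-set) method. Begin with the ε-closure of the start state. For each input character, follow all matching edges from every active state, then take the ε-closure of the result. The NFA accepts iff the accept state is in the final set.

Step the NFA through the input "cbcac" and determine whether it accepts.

Answer: REJECT

Trace:
initial (ε-close {0}): {0,1,2,3,4,8}
'c' @ 1: {}  — state set empty
rest 'bcac' ignored (set empty)
final: {}; accept 1 not in set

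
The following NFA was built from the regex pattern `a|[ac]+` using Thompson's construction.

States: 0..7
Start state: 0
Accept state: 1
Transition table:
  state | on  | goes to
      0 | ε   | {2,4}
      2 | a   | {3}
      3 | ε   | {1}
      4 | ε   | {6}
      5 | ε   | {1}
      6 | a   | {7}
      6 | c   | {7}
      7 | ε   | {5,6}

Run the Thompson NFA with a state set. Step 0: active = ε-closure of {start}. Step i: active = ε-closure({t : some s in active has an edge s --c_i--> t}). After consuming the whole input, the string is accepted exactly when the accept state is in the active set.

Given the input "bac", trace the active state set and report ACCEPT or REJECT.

start: ε-closure({0}) = {0,2,4,6}
'b' @ 1: {}  — dead — no transitions
rest 'ac' ignored (set empty)
end set {} — state 1 not in

Answer: REJECT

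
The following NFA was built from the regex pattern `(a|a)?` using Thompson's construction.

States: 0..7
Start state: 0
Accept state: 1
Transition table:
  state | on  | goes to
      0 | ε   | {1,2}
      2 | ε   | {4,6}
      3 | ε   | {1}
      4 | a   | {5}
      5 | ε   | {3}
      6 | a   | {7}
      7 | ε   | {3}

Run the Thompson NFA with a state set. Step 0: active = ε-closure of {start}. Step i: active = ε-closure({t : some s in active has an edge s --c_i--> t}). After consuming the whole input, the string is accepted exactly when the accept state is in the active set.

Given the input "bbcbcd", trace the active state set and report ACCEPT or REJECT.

Answer: REJECT

Trace:
start: ε-closure({0}) = {0,1,2,4,6}
'b' @ 1: {}  — dead — no transitions
rest 'bcbcd' ignored (set empty)
end set {} — state 1 not in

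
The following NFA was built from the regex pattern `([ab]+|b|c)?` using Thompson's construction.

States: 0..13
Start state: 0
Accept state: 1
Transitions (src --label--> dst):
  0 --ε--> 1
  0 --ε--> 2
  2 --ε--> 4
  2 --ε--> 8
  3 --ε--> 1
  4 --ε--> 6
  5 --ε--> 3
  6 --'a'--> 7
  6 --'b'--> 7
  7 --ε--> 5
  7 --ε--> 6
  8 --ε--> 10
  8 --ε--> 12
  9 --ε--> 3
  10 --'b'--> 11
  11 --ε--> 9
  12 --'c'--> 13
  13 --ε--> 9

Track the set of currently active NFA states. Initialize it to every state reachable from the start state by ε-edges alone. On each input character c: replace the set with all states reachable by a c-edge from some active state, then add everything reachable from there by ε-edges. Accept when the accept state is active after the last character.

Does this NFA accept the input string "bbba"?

S₀ = ε-closure({0}) = {0,1,2,4,6,8,10,12}
'b' @ 1: {1,3,5,6,7,9,11}  ✓accept
'b' @ 2: {1,3,5,6,7}  ✓accept
'b' @ 3: {1,3,5,6,7}  ✓accept
'a' @ 4: {1,3,5,6,7}  ✓accept
end set {1,3,5,6,7} — state 1 in

Answer: ACCEPT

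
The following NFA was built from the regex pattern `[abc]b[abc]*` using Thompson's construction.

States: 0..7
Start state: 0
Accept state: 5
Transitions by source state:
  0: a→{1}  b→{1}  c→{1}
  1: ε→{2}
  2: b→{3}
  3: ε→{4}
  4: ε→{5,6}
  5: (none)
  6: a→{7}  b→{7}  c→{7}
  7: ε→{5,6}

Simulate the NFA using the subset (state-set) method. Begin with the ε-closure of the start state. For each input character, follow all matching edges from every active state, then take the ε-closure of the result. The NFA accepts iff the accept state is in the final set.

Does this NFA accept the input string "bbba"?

Answer: ACCEPT

Steps:
start: ε-closure({0}) = {0}
'b' @ 1: {1,2}
'b' @ 2: {3,4,5,6}  ✓accept
'b' @ 3: {5,6,7}  ✓accept
'a' @ 4: {5,6,7}  ✓accept
final: {5,6,7}; accept 5 in set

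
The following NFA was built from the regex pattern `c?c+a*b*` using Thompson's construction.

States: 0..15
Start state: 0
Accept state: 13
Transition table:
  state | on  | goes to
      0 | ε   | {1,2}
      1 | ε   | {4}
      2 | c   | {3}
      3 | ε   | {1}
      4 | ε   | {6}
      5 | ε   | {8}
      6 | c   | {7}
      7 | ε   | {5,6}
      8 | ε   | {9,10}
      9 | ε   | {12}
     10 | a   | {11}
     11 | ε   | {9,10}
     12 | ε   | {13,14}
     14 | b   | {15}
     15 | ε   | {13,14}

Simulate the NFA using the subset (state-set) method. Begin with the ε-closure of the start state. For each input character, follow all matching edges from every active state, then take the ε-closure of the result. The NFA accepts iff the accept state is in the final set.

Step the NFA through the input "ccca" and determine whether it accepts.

Answer: ACCEPT

Steps:
start: ε-closure({0}) = {0,1,2,4,6}
'c' @ 1: {1,3,4,5,6,7,8,9,10,12,13,14}  [accepting]
'c' @ 2: {5,6,7,8,9,10,12,13,14}  [accepting]
'c' @ 3: {5,6,7,8,9,10,12,13,14}  [accepting]
'a' @ 4: {9,10,11,12,13,14}  [accepting]
final: {9,10,11,12,13,14}; accept 13 in set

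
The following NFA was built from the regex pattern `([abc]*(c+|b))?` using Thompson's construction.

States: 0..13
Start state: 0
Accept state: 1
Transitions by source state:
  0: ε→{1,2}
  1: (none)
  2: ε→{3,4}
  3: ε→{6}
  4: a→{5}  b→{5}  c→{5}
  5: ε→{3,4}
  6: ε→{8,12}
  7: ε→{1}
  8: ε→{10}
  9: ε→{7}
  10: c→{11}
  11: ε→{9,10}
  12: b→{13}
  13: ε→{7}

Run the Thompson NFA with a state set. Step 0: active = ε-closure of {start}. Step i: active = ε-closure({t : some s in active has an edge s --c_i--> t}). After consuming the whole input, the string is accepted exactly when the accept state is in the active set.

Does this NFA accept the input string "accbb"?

Answer: ACCEPT

Trace:
S₀ = ε-closure({0}) = {0,1,2,3,4,6,8,10,12}
'a' @ 1: {3,4,5,6,8,10,12}
'c' @ 2: {1,3,4,5,6,7,8,9,10,11,12}  ✓accept
'c' @ 3: {1,3,4,5,6,7,8,9,10,11,12}  ✓accept
'b' @ 4: {1,3,4,5,6,7,8,10,12,13}  ✓accept
'b' @ 5: {1,3,4,5,6,7,8,10,12,13}  ✓accept
end set {1,3,4,5,6,7,8,10,12,13} — state 1 in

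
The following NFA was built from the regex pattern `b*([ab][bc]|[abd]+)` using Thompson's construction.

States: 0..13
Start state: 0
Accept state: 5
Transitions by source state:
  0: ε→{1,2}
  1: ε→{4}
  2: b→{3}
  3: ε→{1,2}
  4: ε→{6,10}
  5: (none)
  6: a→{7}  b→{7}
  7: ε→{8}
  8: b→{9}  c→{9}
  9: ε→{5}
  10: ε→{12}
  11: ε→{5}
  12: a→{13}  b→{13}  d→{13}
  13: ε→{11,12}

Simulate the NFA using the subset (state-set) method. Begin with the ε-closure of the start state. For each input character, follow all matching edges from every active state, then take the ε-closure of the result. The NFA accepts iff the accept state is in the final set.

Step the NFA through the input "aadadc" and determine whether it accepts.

S₀ = ε-closure({0}) = {0,1,2,4,6,10,12}
'a' @ 1: {5,7,8,11,12,13}  (accept∈set)
'a' @ 2: {5,11,12,13}  (accept∈set)
'd' @ 3: {5,11,12,13}  (accept∈set)
'a' @ 4: {5,11,12,13}  (accept∈set)
'd' @ 5: {5,11,12,13}  (accept∈set)
'c' @ 6: {}  — dead — no transitions
end set {} — state 5 not in

Answer: REJECT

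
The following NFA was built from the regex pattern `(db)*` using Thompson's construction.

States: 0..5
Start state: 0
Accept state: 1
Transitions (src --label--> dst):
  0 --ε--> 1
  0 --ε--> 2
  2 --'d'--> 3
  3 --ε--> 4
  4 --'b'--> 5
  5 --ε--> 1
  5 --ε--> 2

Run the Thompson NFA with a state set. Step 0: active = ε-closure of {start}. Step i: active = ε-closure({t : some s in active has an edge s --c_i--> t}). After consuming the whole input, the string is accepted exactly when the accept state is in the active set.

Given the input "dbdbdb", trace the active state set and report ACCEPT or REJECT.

Answer: ACCEPT

Derivation:
start: ε-closure({0}) = {0,1,2}
'd' @ 1: {3,4}
'b' @ 2: {1,2,5}  [accepting]
'd' @ 3: {3,4}
'b' @ 4: {1,2,5}  [accepting]
'd' @ 5: {3,4}
'b' @ 6: {1,2,5}  [accepting]
final: {1,2,5}; accept 1 in set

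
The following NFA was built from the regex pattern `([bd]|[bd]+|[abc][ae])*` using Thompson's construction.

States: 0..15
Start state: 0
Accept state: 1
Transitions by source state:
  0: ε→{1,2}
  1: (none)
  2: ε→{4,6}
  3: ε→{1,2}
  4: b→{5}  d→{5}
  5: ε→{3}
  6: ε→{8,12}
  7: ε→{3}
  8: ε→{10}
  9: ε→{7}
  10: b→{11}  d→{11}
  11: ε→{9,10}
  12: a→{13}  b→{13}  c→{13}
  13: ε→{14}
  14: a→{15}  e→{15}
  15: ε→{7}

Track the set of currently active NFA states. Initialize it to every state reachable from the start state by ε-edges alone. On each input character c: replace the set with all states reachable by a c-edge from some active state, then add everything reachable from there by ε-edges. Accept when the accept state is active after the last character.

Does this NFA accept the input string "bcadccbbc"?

S₀ = ε-closure({0}) = {0,1,2,4,6,8,10,12}
'b' @ 1: {1,2,3,4,5,6,7,8,9,10,11,12,13,14}  [accepting]
'c' @ 2: {13,14}
'a' @ 3: {1,2,3,4,6,7,8,10,12,15}  [accepting]
'd' @ 4: {1,2,3,4,5,6,7,8,9,10,11,12}  [accepting]
'c' @ 5: {13,14}
'c' @ 6: {}  — dead — no transitions
rest 'bbc' ignored (set empty)
after full input: {}  (accept=1 not in)

Answer: REJECT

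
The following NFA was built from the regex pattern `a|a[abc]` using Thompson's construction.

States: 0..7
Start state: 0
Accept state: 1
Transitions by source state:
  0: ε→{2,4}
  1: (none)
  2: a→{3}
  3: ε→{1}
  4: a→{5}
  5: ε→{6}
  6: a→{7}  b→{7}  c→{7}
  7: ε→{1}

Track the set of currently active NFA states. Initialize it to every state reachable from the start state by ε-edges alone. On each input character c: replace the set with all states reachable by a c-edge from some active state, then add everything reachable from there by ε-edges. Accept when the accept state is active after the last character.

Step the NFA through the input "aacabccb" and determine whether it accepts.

start: ε-closure({0}) = {0,2,4}
'a' @ 1: {1,3,5,6}  ✓accept
'a' @ 2: {1,7}  ✓accept
'c' @ 3: {}  — dead — no transitions
rest 'abccb' ignored (set empty)
end set {} — state 1 not in

Answer: REJECT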